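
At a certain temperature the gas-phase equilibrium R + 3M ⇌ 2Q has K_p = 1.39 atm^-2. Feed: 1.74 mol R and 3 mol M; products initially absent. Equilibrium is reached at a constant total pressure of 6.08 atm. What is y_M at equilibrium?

Basis: 3 mol M initially; let X = conversion of M. Extent ξ = X.
Moles: n_R = 1.74 − X; n_M = 3 − 3X; n_Q = 2X.
Total moles n_T = 4.74 − 2X.
y_i = n_i/n_T, p_i = y_i·P. K_p = p_Q^2 / (p_R p_M^3).
Equating to 1.39 atm^-2 and solving on 0 < X < 1: X = 0.743.
Then n_M = 0.77, n_T = 3.25, so y_M = 0.237.

y_M = 0.237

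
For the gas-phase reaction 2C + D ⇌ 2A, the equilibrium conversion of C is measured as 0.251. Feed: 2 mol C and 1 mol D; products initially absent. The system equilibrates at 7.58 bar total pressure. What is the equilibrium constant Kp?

Take 2 mol C as basis and let X be its fractional conversion, so ξ = X.
Species balance: n_C = 2 − 2X; n_D = 1 − X; n_A = 2X.
n_T = Σnᵢ = 3 − X.
At X = 0.251: n_C = 1.5, n_D = 0.749, n_A = 0.502, n_T = 2.75.
p_i = (n_i/n_T)·P. Kp = p_A^2 / (p_C^2 p_D) = 0.0544 bar^-1.

Kp = 0.0544 bar^-1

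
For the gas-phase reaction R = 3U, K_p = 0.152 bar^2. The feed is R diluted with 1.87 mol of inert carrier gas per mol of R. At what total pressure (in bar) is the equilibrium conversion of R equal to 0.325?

Take 1 mol R as basis and let X be its fractional conversion, so ξ = X.
Mole table: n_R = 1 − X; n_U = 3X; n_I = 1.87 (inert).
Total moles n_T = 2.87 + 2X.
K_p = p_U^3 / (p_R) with p_i = (n_i/n_T)·P.
At X = 0.325: the mole-fraction product g(X) = Π y_i^ν_i = 0.1108. Since K_p = g(X)·P^{2}, P = (K_p/g)^(1/2) = (0.152/0.1108)^(1/2) = 1.17 bar.

P = 1.17 bar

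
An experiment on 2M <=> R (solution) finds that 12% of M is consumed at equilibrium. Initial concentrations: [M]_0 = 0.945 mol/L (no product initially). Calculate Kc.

Kc = 0.082 L/mol

Let X = conversion of M.
Concentrations: [M] = 0.945 − 0.945X; [R] = 0.472X.
At X = 0.12: [M] = 0.832, [R] = 0.0567.
Kc = [R] / ([M]^2) = 0.082 L/mol.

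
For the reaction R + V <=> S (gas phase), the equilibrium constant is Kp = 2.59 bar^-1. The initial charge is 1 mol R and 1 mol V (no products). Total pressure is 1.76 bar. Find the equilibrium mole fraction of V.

y_V = 0.298

Basis: 1 mol R initially; let X = conversion of R. Extent ξ = X.
Moles: n_R = 1 − X; n_V = 1 − X; n_S = X.
Summing: n_T = 2 − X.
Mole fractions y_i = n_i/n_T; Kp = p_S / (p_R p_V) with p_i = y_i·P.
Equating to 2.59 bar^-1 and solving on 0 < X < 1: X = 0.576.
Then n_V = 0.424, n_T = 1.42, so y_V = 0.298.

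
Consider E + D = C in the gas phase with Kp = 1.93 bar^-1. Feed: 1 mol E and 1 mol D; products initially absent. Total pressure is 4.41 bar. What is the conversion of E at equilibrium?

X = 0.676

Take 1 mol E as basis and let X be its fractional conversion, so ξ = X.
Moles: n_E = 1 − X; n_D = 1 − X; n_C = X.
Summing: n_T = 2 − X.
With p_i = (n_i/n_T)P, Kp = p_C / (p_E p_D).
Equating to 1.93 bar^-1 and solving on 0 < X < 1: X = 0.676.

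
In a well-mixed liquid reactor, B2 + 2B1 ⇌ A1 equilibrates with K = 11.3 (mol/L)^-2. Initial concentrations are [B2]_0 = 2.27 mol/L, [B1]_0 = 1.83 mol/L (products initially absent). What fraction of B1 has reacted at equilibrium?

X = 0.880

Let X = conversion of B1; extent ξ = 1.83X/2 mol/L.
Concentrations: [B2] = 2.27 − 0.915X; [B1] = 1.83 − 1.83X; [A1] = 0.915X.
K = [A1] / ([B2] [B1]^2).
Equating to 11.3 (mol/L)^-2: the physical root is X = 0.880.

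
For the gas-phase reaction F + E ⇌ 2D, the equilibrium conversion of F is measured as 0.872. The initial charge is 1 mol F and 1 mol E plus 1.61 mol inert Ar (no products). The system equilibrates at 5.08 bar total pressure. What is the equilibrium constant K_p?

Take 1 mol F as basis and let X be its fractional conversion, so ξ = X.
Species balance: n_F = 1 − X; n_E = 1 − X; n_D = 2X; n_I = 1.61 (inert).
n_T stays at 3.61 (no change in mole number).
At X = 0.872: n_F = 0.128, n_E = 0.128, n_D = 1.74, n_T = 3.61.
p_i = (n_i/n_T)·P. K_p = p_D^2 / (p_F p_E) = 186.

K_p = 186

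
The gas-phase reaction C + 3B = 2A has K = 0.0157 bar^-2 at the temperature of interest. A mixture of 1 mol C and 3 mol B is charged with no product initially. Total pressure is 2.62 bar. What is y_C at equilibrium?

Take 1 mol C as basis and let X be its fractional conversion, so ξ = X.
Moles: n_C = 1 − X; n_B = 3 − 3X; n_A = 2X.
Summing: n_T = 4 − 2X.
Mole fractions y_i = n_i/n_T; K = p_A^2 / (p_C p_B^3) with p_i = y_i·P.
Substituting and setting equal to 0.0157 bar^-2 gives a polynomial in X; the root in (0,1) is X = 0.163.
Then n_C = 0.837, n_T = 3.67, so y_C = 0.228.

y_C = 0.228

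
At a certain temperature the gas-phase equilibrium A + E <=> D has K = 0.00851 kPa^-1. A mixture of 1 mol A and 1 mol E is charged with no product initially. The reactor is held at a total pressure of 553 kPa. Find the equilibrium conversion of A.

Take 1 mol A as basis and let X be its fractional conversion, so ξ = X.
At extent ξ: n_A = 1 − X; n_E = 1 − X; n_D = X.
Summing: n_T = 2 − X.
Mole fractions y_i = n_i/n_T; K = p_D / (p_A p_E) with p_i = y_i·P.
Substituting and setting equal to 0.00851 kPa^-1 gives a polynomial in X; the root in (0,1) is X = 0.581.

X = 0.581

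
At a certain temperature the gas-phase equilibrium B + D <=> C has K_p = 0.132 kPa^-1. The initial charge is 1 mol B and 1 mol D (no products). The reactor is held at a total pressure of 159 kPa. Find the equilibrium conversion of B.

Let X = conversion of B (basis 1 mol B); extent of reaction ξ = X.
At extent ξ: n_B = 1 − X; n_D = 1 − X; n_C = X.
Total moles n_T = 2 − X.
With p_i = (n_i/n_T)P, K_p = p_C / (p_B p_D).
Setting this equal to 0.132 kPa^-1 and taking the physical root (0 < X < 1) gives X = 0.787.

X = 0.787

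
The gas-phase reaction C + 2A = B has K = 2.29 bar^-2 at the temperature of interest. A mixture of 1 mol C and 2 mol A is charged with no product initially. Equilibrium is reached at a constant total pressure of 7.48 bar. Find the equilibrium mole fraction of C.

Basis: 1 mol C initially; let X = conversion of C. Extent ξ = X.
Moles: n_C = 1 − X; n_A = 2 − 2X; n_B = X.
n_T = Σnᵢ = 3 − 2X.
Mole fractions y_i = n_i/n_T; K = p_B / (p_C p_A^2) with p_i = y_i·P.
Substituting and setting equal to 2.29 bar^-2 gives a polynomial in X; the root in (0,1) is X = 0.860.
Then n_C = 0.14, n_T = 1.28, so y_C = 0.109.

y_C = 0.109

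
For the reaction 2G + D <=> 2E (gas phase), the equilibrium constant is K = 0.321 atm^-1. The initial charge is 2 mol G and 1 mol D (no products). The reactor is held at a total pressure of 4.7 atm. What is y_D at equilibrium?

Take 2 mol G as basis and let X be its fractional conversion, so ξ = X.
Mole table: n_G = 2 − 2X; n_D = 1 − X; n_E = 2X.
Total moles n_T = 3 − X.
With p_i = (n_i/n_T)P, K = p_E^2 / (p_G^2 p_D).
Setting this equal to 0.321 atm^-1 and taking the physical root (0 < X < 1) gives X = 0.375.
Then n_D = 0.625, n_T = 2.63, so y_D = 0.238.

y_D = 0.238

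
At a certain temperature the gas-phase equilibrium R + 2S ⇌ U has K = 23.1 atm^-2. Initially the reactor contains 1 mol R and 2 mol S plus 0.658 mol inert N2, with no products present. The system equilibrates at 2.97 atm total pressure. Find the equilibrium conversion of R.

Let X = conversion of R (basis 1 mol R); extent of reaction ξ = X.
Species balance: n_R = 1 − X; n_S = 2 − 2X; n_U = X; n_I = 0.658 (inert).
Total moles n_T = 3.66 − 2X.
Mole fractions y_i = n_i/n_T; K = p_U / (p_R p_S^2) with p_i = y_i·P.
Equating to 23.1 atm^-2 and solving on 0 < X < 1: X = 0.841.

X = 0.841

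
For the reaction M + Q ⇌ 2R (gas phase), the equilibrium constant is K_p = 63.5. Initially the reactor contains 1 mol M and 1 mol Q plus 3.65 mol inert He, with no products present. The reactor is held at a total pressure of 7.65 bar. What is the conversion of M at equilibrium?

X = 0.799

Let X = conversion of M (basis 1 mol M); extent of reaction ξ = X.
Mole table: n_M = 1 − X; n_Q = 1 − X; n_R = 2X; n_I = 3.65 (inert).
Since Δν = 0, n_T = 5.65 throughout.
Mole fractions y_i = n_i/n_T; K_p = p_R^2 / (p_M p_Q) with p_i = y_i·P.
Setting this equal to 63.5 and taking the physical root (0 < X < 1) gives X = 0.799.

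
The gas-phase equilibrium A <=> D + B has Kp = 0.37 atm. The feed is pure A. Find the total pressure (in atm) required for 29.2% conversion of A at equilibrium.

Take 1 mol A as basis and let X be its fractional conversion, so ξ = X.
At extent ξ: n_A = 1 − X; n_D = X; n_B = X.
n_T = Σnᵢ = 1 + X.
Kp = p_D p_B / (p_A) with p_i = (n_i/n_T)·P.
At X = 0.292: the mole-fraction product g(X) = Π y_i^ν_i = 0.09321. Since Kp = g(X)·P^{1}, P = (Kp/g)^(1/1) = (0.37/0.09321)^(1/1) = 3.97 atm.

P = 3.97 atm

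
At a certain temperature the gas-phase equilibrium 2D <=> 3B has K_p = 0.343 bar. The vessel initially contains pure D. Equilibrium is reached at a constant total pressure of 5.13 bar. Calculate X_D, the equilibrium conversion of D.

X = 0.235

Let X = conversion of D (basis 1 mol D); extent of reaction ξ = 0.5X.
Moles: n_D = 1 − X; n_B = 1.5X.
Total moles n_T = 1 + 0.5X.
Mole fractions y_i = n_i/n_T; K_p = p_B^3 / (p_D^2) with p_i = y_i·P.
This yields a degree-3 equation in X; solving on (0,1), X = 0.235.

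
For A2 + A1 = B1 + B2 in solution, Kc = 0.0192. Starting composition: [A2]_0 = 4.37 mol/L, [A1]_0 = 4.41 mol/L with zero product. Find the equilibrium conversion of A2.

X = 0.122

Let X = conversion of A2; extent ξ = 4.37·X mol/L.
Concentrations: [A2] = 4.37 − 4.37X; [A1] = 4.41 − 4.37X; [B1] = 4.37X; [B2] = 4.37X.
Kc = [B1] [B2] / ([A2] [A1]).
Equating to 0.0192: the physical root is X = 0.122.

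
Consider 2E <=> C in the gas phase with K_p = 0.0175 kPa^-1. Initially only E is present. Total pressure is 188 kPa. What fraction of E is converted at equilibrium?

X = 0.734

Let X = conversion of E (basis 1 mol E); extent of reaction ξ = 0.5X.
Species balance: n_E = 1 − X; n_C = 0.5X.
Summing: n_T = 1 − 0.5X.
With p_i = (n_i/n_T)P, K_p = p_C / (p_E^2).
Substituting and setting equal to 0.0175 kPa^-1 gives a polynomial in X; the root in (0,1) is X = 0.734.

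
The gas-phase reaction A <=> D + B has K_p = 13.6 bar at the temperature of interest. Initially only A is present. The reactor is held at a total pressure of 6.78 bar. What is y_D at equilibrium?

y_D = 0.450

Let X = conversion of A (basis 1 mol A); extent of reaction ξ = X.
At extent ξ: n_A = 1 − X; n_D = X; n_B = X.
n_T = Σnᵢ = 1 + X.
y_i = n_i/n_T, p_i = y_i·P. K_p = p_D p_B / (p_A).
Substituting and setting equal to 13.6 bar gives a polynomial in X; the root in (0,1) is X = 0.817.
Then n_D = 0.817, n_T = 1.82, so y_D = 0.450.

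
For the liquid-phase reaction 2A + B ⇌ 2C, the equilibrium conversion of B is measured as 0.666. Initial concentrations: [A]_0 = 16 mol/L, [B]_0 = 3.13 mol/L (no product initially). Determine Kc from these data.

Kc = 0.119 L/mol

Let X = conversion of B.
Concentrations: [A] = 16 − 6.26X; [B] = 3.13 − 3.13X; [C] = 6.26X.
At X = 0.666: [A] = 11.8, [B] = 1.05, [C] = 4.17.
Kc = [C]^2 / ([A]^2 [B]) = 0.119 L/mol.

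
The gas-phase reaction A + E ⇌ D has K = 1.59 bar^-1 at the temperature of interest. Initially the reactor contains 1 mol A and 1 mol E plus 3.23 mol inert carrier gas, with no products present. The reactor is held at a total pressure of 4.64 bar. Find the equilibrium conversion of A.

Let X = conversion of A (basis 1 mol A); extent of reaction ξ = X.
Moles: n_A = 1 − X; n_E = 1 − X; n_D = X; n_I = 3.23 (inert).
Total moles n_T = 5.23 − X.
Mole fractions y_i = n_i/n_T; K = p_D / (p_A p_E) with p_i = y_i·P.
This yields a degree-2 equation in X; solving on (0,1), X = 0.457.

X = 0.457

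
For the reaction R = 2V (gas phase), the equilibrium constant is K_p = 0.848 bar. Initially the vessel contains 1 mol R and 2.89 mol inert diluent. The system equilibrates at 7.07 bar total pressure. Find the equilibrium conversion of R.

X = 0.297

Basis: 1 mol R initially; let X = conversion of R. Extent ξ = X.
Moles: n_R = 1 − X; n_V = 2X; n_I = 2.89 (inert).
n_T = Σnᵢ = 3.89 + X.
With p_i = (n_i/n_T)P, K_p = p_V^2 / (p_R).
Setting this equal to 0.848 bar and taking the physical root (0 < X < 1) gives X = 0.297.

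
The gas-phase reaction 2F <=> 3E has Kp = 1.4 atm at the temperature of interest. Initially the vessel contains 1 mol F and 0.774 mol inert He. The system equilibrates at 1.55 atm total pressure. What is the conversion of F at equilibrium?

Let X = conversion of F (basis 1 mol F); extent of reaction ξ = 0.5X.
Species balance: n_F = 1 − X; n_E = 1.5X; n_I = 0.774 (inert).
Total moles n_T = 1.77 + 0.5X.
With p_i = (n_i/n_T)P, Kp = p_E^3 / (p_F^2).
Equating to 1.4 atm and solving on 0 < X < 1: X = 0.508.

X = 0.508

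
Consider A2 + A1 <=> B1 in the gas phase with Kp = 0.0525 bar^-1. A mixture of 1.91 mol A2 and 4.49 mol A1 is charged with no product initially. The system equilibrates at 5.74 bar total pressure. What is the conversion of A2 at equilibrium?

Let X = conversion of A2 (basis 1.91 mol A2); extent of reaction ξ = 1.91X.
At extent ξ: n_A2 = 1.91 − 1.91X; n_A1 = 4.49 − 1.91X; n_B1 = 1.91X.
n_T = Σnᵢ = 6.4 − 1.91X.
y_i = n_i/n_T, p_i = y_i·P. Kp = p_B1 / (p_A2 p_A1).
Equating to 0.0525 bar^-1 and solving on 0 < X < 1: X = 0.171.

X = 0.171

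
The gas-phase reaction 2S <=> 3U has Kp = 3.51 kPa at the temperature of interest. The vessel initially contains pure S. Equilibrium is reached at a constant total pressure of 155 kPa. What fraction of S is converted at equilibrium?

X = 0.171

Let X = conversion of S (basis 1 mol S); extent of reaction ξ = 0.5X.
Mole table: n_S = 1 − X; n_U = 1.5X.
n_T = Σnᵢ = 1 + 0.5X.
y_i = n_i/n_T, p_i = y_i·P. Kp = p_U^3 / (p_S^2).
Setting this equal to 3.51 kPa and taking the physical root (0 < X < 1) gives X = 0.171.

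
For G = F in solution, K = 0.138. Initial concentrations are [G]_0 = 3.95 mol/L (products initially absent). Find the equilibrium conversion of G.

X = 0.121

Let X = conversion of G; extent ξ = 3.95·X mol/L.
Concentrations: [G] = 3.95 − 3.95X; [F] = 3.95X.
K = [F] / ([G]).
Setting equal to 0.138 and solving for X on (0,1) gives X = 0.121.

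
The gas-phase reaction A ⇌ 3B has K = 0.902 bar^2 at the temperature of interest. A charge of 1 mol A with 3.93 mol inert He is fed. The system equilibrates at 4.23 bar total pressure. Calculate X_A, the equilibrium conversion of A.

X = 0.339

Take 1 mol A as basis and let X be its fractional conversion, so ξ = X.
At extent ξ: n_A = 1 − X; n_B = 3X; n_I = 3.93 (inert).
Summing: n_T = 4.93 + 2X.
y_i = n_i/n_T, p_i = y_i·P. K = p_B^3 / (p_A).
Equating to 0.902 bar^2 and solving on 0 < X < 1: X = 0.339.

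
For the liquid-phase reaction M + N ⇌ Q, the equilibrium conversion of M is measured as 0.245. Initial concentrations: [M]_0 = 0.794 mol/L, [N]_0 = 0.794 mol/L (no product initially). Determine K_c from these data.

K_c = 0.541 L/mol

Let X = conversion of M.
Concentrations: [M] = 0.794 − 0.794X; [N] = 0.794 − 0.794X; [Q] = 0.794X.
At X = 0.245: [M] = 0.599, [N] = 0.599, [Q] = 0.195.
K_c = [Q] / ([M] [N]) = 0.541 L/mol.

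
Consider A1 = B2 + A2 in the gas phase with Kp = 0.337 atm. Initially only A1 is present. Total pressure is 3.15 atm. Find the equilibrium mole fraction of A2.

y_A2 = 0.237

Let X = conversion of A1 (basis 1 mol A1); extent of reaction ξ = X.
Mole table: n_A1 = 1 − X; n_B2 = X; n_A2 = X.
Summing: n_T = 1 + X.
With p_i = (n_i/n_T)P, Kp = p_B2 p_A2 / (p_A1).
This yields a degree-2 equation in X; solving on (0,1), X = 0.311.
Then n_A2 = 0.311, n_T = 1.31, so y_A2 = 0.237.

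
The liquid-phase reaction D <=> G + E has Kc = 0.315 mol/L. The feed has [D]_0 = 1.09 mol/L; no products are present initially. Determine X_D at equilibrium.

X = 0.412

Let X = conversion of D; extent ξ = 1.09·X mol/L.
Concentrations: [D] = 1.09 − 1.09X; [G] = 1.09X; [E] = 1.09X.
Kc = [G] [E] / ([D]).
Equating to 0.315 mol/L: the physical root is X = 0.412.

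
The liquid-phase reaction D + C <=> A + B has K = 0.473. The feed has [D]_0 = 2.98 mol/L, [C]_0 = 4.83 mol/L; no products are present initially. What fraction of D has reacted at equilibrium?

X = 0.509

Let X = conversion of D; extent ξ = 2.98·X mol/L.
Concentrations: [D] = 2.98 − 2.98X; [C] = 4.83 − 2.98X; [A] = 2.98X; [B] = 2.98X.
K = [A] [B] / ([D] [C]).
This equals 0.473 at X = 0.509 (the root in 0 < X < 1).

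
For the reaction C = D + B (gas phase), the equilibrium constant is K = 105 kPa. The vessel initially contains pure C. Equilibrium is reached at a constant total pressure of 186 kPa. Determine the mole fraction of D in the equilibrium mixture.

Basis: 1 mol C initially; let X = conversion of C. Extent ξ = X.
Mole table: n_C = 1 − X; n_D = X; n_B = X.
Summing: n_T = 1 + X.
Mole fractions y_i = n_i/n_T; K = p_D p_B / (p_C) with p_i = y_i·P.
This yields a degree-2 equation in X; solving on (0,1), X = 0.601.
Then n_D = 0.601, n_T = 1.6, so y_D = 0.375.

y_D = 0.375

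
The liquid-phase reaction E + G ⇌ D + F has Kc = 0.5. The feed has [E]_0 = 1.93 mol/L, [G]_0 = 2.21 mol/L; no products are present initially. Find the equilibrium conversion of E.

X = 0.443

Let X = conversion of E; extent ξ = 1.93·X mol/L.
Concentrations: [E] = 1.93 − 1.93X; [G] = 2.21 − 1.93X; [D] = 1.93X; [F] = 1.93X.
Kc = [D] [F] / ([E] [G]).
Solving Kc = 0.5 for X ∈ (0,1): X = 0.443.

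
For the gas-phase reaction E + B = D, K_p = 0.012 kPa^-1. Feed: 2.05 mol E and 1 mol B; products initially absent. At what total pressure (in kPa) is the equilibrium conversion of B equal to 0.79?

P = 562 kPa

Basis: 1 mol B initially; let X = conversion of B. Extent ξ = X.
Moles: n_E = 2.05 − X; n_B = 1 − X; n_D = X.
Summing: n_T = 3.05 − X.
K_p = p_D / (p_E p_B) with p_i = (n_i/n_T)·P.
At X = 0.79: the mole-fraction product g(X) = Π y_i^ν_i = 6.748. Since K_p = g(X)·P^{-1}, P = (g/K_p)^(1/1) = (6.748/0.012)^(1/1) = 562 kPa.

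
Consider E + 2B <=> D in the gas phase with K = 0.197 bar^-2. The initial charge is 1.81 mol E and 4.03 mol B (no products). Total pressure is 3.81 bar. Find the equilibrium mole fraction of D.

y_D = 0.208

Basis: 1.81 mol E initially; let X = conversion of E. Extent ξ = 1.81X.
Moles: n_E = 1.81 − 1.81X; n_B = 4.03 − 3.62X; n_D = 1.81X.
Total moles n_T = 5.84 − 3.62X.
With p_i = (n_i/n_T)P, K = p_D / (p_E p_B^2).
Equating to 0.197 bar^-2 and solving on 0 < X < 1: X = 0.474.
Then n_D = 0.858, n_T = 4.12, so y_D = 0.208.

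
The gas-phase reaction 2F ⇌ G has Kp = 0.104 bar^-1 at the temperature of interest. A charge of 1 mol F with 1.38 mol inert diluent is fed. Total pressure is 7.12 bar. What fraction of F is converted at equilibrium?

Let X = conversion of F (basis 1 mol F); extent of reaction ξ = 0.5X.
At extent ξ: n_F = 1 − X; n_G = 0.5X; n_I = 1.38 (inert).
Total moles n_T = 2.38 − 0.5X.
y_i = n_i/n_T, p_i = y_i·P. Kp = p_G / (p_F^2).
Substituting and setting equal to 0.104 bar^-1 gives a polynomial in X; the root in (0,1) is X = 0.314.

X = 0.314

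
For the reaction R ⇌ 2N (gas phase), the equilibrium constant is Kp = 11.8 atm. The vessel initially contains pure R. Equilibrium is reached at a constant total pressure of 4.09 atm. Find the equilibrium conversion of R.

Let X = conversion of R (basis 1 mol R); extent of reaction ξ = X.
Species balance: n_R = 1 − X; n_N = 2X.
n_T = Σnᵢ = 1 + X.
y_i = n_i/n_T, p_i = y_i·P. Kp = p_N^2 / (p_R).
This yields a degree-2 equation in X; solving on (0,1), X = 0.647.

X = 0.647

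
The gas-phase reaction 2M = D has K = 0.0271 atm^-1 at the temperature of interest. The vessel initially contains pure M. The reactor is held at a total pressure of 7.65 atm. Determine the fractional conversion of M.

Take 1 mol M as basis and let X be its fractional conversion, so ξ = 0.5X.
Species balance: n_M = 1 − X; n_D = 0.5X.
Total moles n_T = 1 − 0.5X.
Mole fractions y_i = n_i/n_T; K = p_D / (p_M^2) with p_i = y_i·P.
Setting this equal to 0.0271 atm^-1 and taking the physical root (0 < X < 1) gives X = 0.261.

X = 0.261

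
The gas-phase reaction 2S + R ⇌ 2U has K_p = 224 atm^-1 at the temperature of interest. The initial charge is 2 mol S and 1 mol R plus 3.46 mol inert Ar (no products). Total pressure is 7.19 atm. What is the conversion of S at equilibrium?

X = 0.863

Take 2 mol S as basis and let X be its fractional conversion, so ξ = X.
Mole table: n_S = 2 − 2X; n_R = 1 − X; n_U = 2X; n_I = 3.46 (inert).
Summing: n_T = 6.46 − X.
y_i = n_i/n_T, p_i = y_i·P. K_p = p_U^2 / (p_S^2 p_R).
Setting this equal to 224 atm^-1 and taking the physical root (0 < X < 1) gives X = 0.863.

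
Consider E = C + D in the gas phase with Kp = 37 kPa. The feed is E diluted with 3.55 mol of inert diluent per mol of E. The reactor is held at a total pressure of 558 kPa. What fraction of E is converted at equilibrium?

Basis: 1 mol E initially; let X = conversion of E. Extent ξ = X.
Mole table: n_E = 1 − X; n_C = X; n_D = X; n_I = 3.55 (inert).
Summing: n_T = 4.55 + X.
With p_i = (n_i/n_T)P, Kp = p_C p_D / (p_E).
Setting this equal to 37 kPa and taking the physical root (0 < X < 1) gives X = 0.433.

X = 0.433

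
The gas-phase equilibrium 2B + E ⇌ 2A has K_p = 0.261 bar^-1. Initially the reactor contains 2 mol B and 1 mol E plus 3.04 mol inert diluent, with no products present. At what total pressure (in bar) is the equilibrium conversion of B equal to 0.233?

P = 2.68 bar

Let X = conversion of B (basis 2 mol B); extent of reaction ξ = X.
At extent ξ: n_B = 2 − 2X; n_E = 1 − X; n_A = 2X; n_I = 3.04 (inert).
Total moles n_T = 6.04 − X.
K_p = p_A^2 / (p_B^2 p_E) with p_i = (n_i/n_T)·P.
At X = 0.233: the mole-fraction product g(X) = Π y_i^ν_i = 0.6987. Since K_p = g(X)·P^{-1}, P = (g/K_p)^(1/1) = (0.6987/0.261)^(1/1) = 2.68 bar.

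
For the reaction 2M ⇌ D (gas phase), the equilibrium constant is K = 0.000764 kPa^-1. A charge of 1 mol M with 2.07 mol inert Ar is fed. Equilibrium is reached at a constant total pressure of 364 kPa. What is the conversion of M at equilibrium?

X = 0.138

Take 1 mol M as basis and let X be its fractional conversion, so ξ = 0.5X.
Species balance: n_M = 1 − X; n_D = 0.5X; n_I = 2.07 (inert).
Summing: n_T = 3.07 − 0.5X.
y_i = n_i/n_T, p_i = y_i·P. K = p_D / (p_M^2).
Substituting and setting equal to 0.000764 kPa^-1 gives a polynomial in X; the root in (0,1) is X = 0.138.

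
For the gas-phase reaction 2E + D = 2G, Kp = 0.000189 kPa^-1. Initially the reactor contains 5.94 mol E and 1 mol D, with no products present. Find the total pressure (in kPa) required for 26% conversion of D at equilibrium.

Let X = conversion of D (basis 1 mol D); extent of reaction ξ = X.
Mole table: n_E = 5.94 − 2X; n_D = 1 − X; n_G = 2X.
Total moles n_T = 6.94 − X.
Kp = p_G^2 / (p_E^2 p_D) with p_i = (n_i/n_T)·P.
At X = 0.26: the mole-fraction product g(X) = Π y_i^ν_i = 0.08309. Since Kp = g(X)·P^{-1}, P = (g/Kp)^(1/1) = (0.08309/0.000189)^(1/1) = 440 kPa.

P = 440 kPa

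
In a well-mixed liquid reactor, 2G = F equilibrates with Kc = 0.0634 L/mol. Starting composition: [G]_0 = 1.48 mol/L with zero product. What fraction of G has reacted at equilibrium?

X = 0.139

Let X = conversion of G; extent ξ = 1.48X/2 mol/L.
Concentrations: [G] = 1.48 − 1.48X; [F] = 0.74X.
Kc = [F] / ([G]^2).
Equating to 0.0634 L/mol: the physical root is X = 0.139.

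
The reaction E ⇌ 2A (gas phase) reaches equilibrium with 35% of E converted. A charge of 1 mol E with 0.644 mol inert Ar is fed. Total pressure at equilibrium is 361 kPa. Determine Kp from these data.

Kp = 136 kPa

Let X = conversion of E (basis 1 mol E); extent of reaction ξ = X.
At extent ξ: n_E = 1 − X; n_A = 2X; n_I = 0.644 (inert).
n_T = Σnᵢ = 1.64 + X.
At X = 0.35: n_E = 0.65, n_A = 0.7, n_T = 1.99.
p_i = (n_i/n_T)·P. Kp = p_A^2 / (p_E) = 136 kPa.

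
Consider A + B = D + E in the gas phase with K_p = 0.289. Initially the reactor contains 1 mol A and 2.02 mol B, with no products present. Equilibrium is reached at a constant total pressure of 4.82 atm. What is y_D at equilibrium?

Let X = conversion of A (basis 1 mol A); extent of reaction ξ = X.
At extent ξ: n_A = 1 − X; n_B = 2.02 − X; n_D = X; n_E = X.
n_T stays at 3.02 (no change in mole number).
With p_i = (n_i/n_T)P, K_p = p_D p_E / (p_A p_B).
Setting this equal to 0.289 and taking the physical root (0 < X < 1) gives X = 0.481.
Then n_D = 0.481, n_T = 3.02, so y_D = 0.159.

y_D = 0.159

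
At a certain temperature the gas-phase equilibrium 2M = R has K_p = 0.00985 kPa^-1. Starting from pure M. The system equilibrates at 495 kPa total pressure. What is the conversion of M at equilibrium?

X = 0.779

Let X = conversion of M (basis 1 mol M); extent of reaction ξ = 0.5X.
Mole table: n_M = 1 − X; n_R = 0.5X.
n_T = Σnᵢ = 1 − 0.5X.
y_i = n_i/n_T, p_i = y_i·P. K_p = p_R / (p_M^2).
Equating to 0.00985 kPa^-1 and solving on 0 < X < 1: X = 0.779.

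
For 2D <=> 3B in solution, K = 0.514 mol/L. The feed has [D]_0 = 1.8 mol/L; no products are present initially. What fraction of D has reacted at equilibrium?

X = 0.335

Let X = conversion of D; extent ξ = 1.8X/2 mol/L.
Concentrations: [D] = 1.8 − 1.8X; [B] = 2.7X.
K = [B]^3 / ([D]^2).
Setting equal to 0.514 and solving for X on (0,1) gives X = 0.335.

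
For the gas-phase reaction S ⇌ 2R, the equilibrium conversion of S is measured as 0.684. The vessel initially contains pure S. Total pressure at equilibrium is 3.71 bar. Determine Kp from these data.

Kp = 13 bar

Let X = conversion of S (basis 1 mol S); extent of reaction ξ = X.
Mole table: n_S = 1 − X; n_R = 2X.
n_T = Σnᵢ = 1 + X.
At X = 0.684: n_S = 0.316, n_R = 1.37, n_T = 1.68.
p_i = (n_i/n_T)·P. Kp = p_R^2 / (p_S) = 13 bar.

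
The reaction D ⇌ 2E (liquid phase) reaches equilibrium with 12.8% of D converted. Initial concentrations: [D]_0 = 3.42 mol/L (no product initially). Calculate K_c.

Let X = conversion of D.
Concentrations: [D] = 3.42 − 3.42X; [E] = 6.84X.
At X = 0.128: [D] = 2.98, [E] = 0.876.
K_c = [E]^2 / ([D]) = 0.257 mol/L.

K_c = 0.257 mol/L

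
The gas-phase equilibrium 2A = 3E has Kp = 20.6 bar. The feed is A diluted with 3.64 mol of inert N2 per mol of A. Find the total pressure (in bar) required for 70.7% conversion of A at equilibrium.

P = 7.4 bar

Take 1 mol A as basis and let X be its fractional conversion, so ξ = 0.5X.
Mole table: n_A = 1 − X; n_E = 1.5X; n_I = 3.64 (inert).
Total moles n_T = 4.64 + 0.5X.
Kp = p_E^3 / (p_A^2) with p_i = (n_i/n_T)·P.
At X = 0.707: the mole-fraction product g(X) = Π y_i^ν_i = 2.782. Since Kp = g(X)·P^{1}, P = (Kp/g)^(1/1) = (20.6/2.782)^(1/1) = 7.4 bar.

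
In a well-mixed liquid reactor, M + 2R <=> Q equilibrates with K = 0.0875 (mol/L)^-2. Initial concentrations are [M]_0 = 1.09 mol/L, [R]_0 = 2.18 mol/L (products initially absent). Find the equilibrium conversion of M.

Let X = conversion of M; extent ξ = 1.09·X mol/L.
Concentrations: [M] = 1.09 − 1.09X; [R] = 2.18 − 2.18X; [Q] = 1.09X.
K = [Q] / ([M] [R]^2).
This equals 0.0875 at X = 0.207 (the root in 0 < X < 1).

X = 0.207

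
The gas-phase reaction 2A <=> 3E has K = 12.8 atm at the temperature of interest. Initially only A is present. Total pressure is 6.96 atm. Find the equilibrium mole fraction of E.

y_E = 0.631

Take 1 mol A as basis and let X be its fractional conversion, so ξ = 0.5X.
Mole table: n_A = 1 − X; n_E = 1.5X.
Summing: n_T = 1 + 0.5X.
With p_i = (n_i/n_T)P, K = p_E^3 / (p_A^2).
Substituting and setting equal to 12.8 atm gives a polynomial in X; the root in (0,1) is X = 0.532.
Then n_E = 0.799, n_T = 1.27, so y_E = 0.631.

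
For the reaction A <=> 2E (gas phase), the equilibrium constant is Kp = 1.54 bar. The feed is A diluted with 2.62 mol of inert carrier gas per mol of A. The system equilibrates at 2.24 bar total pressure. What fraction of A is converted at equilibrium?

Basis: 1 mol A initially; let X = conversion of A. Extent ξ = X.
Species balance: n_A = 1 − X; n_E = 2X; n_I = 2.62 (inert).
Total moles n_T = 3.62 + X.
With p_i = (n_i/n_T)P, Kp = p_E^2 / (p_A).
This yields a degree-2 equation in X; solving on (0,1), X = 0.561.

X = 0.561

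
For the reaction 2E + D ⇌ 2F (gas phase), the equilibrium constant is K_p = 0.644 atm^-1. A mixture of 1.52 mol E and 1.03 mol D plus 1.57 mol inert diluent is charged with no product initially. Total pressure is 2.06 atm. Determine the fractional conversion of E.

X = 0.340

Basis: 1.52 mol E initially; let X = conversion of E. Extent ξ = 0.76X.
At extent ξ: n_E = 1.52 − 1.52X; n_D = 1.03 − 0.76X; n_F = 1.52X; n_I = 1.57 (inert).
n_T = Σnᵢ = 4.12 − 0.76X.
With p_i = (n_i/n_T)P, K_p = p_F^2 / (p_E^2 p_D).
Setting this equal to 0.644 atm^-1 and taking the physical root (0 < X < 1) gives X = 0.340.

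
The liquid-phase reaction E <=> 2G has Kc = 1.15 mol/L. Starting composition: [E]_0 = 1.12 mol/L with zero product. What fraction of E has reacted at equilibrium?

Let X = conversion of E; extent ξ = 1.12·X mol/L.
Concentrations: [E] = 1.12 − 1.12X; [G] = 2.24X.
Kc = [G]^2 / ([E]).
Equating to 1.15 mol/L: the physical root is X = 0.394.

X = 0.394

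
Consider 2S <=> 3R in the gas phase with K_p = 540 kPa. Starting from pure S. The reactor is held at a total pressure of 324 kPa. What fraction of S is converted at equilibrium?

Take 1 mol S as basis and let X be its fractional conversion, so ξ = 0.5X.
At extent ξ: n_S = 1 − X; n_R = 1.5X.
Total moles n_T = 1 + 0.5X.
y_i = n_i/n_T, p_i = y_i·P. K_p = p_R^3 / (p_S^2).
This yields a degree-3 equation in X; solving on (0,1), X = 0.522.

X = 0.522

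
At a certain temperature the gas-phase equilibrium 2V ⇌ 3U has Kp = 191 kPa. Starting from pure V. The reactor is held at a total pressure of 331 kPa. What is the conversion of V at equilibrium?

Take 1 mol V as basis and let X be its fractional conversion, so ξ = 0.5X.
At extent ξ: n_V = 1 − X; n_U = 1.5X.
n_T = Σnᵢ = 1 + 0.5X.
With p_i = (n_i/n_T)P, Kp = p_U^3 / (p_V^2).
Setting this equal to 191 kPa and taking the physical root (0 < X < 1) gives X = 0.414.

X = 0.414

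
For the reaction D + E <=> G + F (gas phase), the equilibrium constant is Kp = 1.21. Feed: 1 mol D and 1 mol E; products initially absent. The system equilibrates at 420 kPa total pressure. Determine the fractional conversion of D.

X = 0.524

Let X = conversion of D (basis 1 mol D); extent of reaction ξ = X.
Species balance: n_D = 1 − X; n_E = 1 − X; n_G = X; n_F = X.
Since Δν = 0, n_T = 2 throughout.
Mole fractions y_i = n_i/n_T; Kp = p_G p_F / (p_D p_E) with p_i = y_i·P.
This yields a degree-2 equation in X; solving on (0,1), X = 0.524.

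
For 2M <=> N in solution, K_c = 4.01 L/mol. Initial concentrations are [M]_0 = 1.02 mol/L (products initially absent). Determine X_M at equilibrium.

X = 0.706

Let X = conversion of M; extent ξ = 1.02X/2 mol/L.
Concentrations: [M] = 1.02 − 1.02X; [N] = 0.51X.
K_c = [N] / ([M]^2).
Solving K_c = 4.01 for X ∈ (0,1): X = 0.706.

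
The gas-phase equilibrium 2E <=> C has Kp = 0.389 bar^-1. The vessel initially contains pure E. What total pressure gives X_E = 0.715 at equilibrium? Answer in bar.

P = 7.27 bar

Take 1 mol E as basis and let X be its fractional conversion, so ξ = 0.5X.
Moles: n_E = 1 − X; n_C = 0.5X.
Total moles n_T = 1 − 0.5X.
Kp = p_C / (p_E^2) with p_i = (n_i/n_T)·P.
At X = 0.715: the mole-fraction product g(X) = Π y_i^ν_i = 2.828. Since Kp = g(X)·P^{-1}, P = (g/Kp)^(1/1) = (2.828/0.389)^(1/1) = 7.27 bar.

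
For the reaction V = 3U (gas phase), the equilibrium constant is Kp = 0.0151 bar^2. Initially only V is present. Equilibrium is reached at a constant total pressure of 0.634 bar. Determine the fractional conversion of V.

X = 0.124

Basis: 1 mol V initially; let X = conversion of V. Extent ξ = X.
Species balance: n_V = 1 − X; n_U = 3X.
Total moles n_T = 1 + 2X.
Mole fractions y_i = n_i/n_T; Kp = p_U^3 / (p_V) with p_i = y_i·P.
Substituting and setting equal to 0.0151 bar^2 gives a polynomial in X; the root in (0,1) is X = 0.124.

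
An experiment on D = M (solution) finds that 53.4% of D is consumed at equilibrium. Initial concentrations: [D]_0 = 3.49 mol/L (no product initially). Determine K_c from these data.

K_c = 1.15

Let X = conversion of D.
Concentrations: [D] = 3.49 − 3.49X; [M] = 3.49X.
At X = 0.534: [D] = 1.63, [M] = 1.86.
K_c = [M] / ([D]) = 1.15.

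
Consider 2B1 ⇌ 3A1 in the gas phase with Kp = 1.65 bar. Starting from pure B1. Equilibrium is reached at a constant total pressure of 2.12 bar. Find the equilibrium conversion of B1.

X = 0.444

Basis: 1 mol B1 initially; let X = conversion of B1. Extent ξ = 0.5X.
Species balance: n_B1 = 1 − X; n_A1 = 1.5X.
Total moles n_T = 1 + 0.5X.
With p_i = (n_i/n_T)P, Kp = p_A1^3 / (p_B1^2).
Setting this equal to 1.65 bar and taking the physical root (0 < X < 1) gives X = 0.444.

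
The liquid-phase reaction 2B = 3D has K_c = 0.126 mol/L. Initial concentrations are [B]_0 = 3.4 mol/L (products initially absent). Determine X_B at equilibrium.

Let X = conversion of B; extent ξ = 3.4X/2 mol/L.
Concentrations: [B] = 3.4 − 3.4X; [D] = 5.1X.
K_c = [D]^3 / ([B]^2).
Solving K_c = 0.126 for X ∈ (0,1): X = 0.193.

X = 0.193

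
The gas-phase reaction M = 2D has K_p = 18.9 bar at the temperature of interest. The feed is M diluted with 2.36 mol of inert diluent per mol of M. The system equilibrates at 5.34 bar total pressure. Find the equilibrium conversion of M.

Basis: 1 mol M initially; let X = conversion of M. Extent ξ = X.
At extent ξ: n_M = 1 − X; n_D = 2X; n_I = 2.36 (inert).
Summing: n_T = 3.36 + X.
Mole fractions y_i = n_i/n_T; K_p = p_D^2 / (p_M) with p_i = y_i·P.
This yields a degree-2 equation in X; solving on (0,1), X = 0.819.

X = 0.819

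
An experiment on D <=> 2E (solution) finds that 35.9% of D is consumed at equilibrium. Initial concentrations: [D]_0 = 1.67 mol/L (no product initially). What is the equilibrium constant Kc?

Let X = conversion of D.
Concentrations: [D] = 1.67 − 1.67X; [E] = 3.34X.
At X = 0.359: [D] = 1.07, [E] = 1.2.
Kc = [E]^2 / ([D]) = 1.34 mol/L.

Kc = 1.34 mol/L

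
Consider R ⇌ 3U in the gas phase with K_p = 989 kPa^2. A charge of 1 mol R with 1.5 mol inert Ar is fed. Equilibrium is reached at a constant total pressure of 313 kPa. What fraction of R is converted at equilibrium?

Basis: 1 mol R initially; let X = conversion of R. Extent ξ = X.
Moles: n_R = 1 − X; n_U = 3X; n_I = 1.5 (inert).
Total moles n_T = 2.5 + 2X.
y_i = n_i/n_T, p_i = y_i·P. K_p = p_U^3 / (p_R).
This yields a degree-3 equation in X; solving on (0,1), X = 0.135.

X = 0.135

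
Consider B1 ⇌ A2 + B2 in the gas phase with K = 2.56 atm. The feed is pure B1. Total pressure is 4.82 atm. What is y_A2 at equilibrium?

y_A2 = 0.371

Let X = conversion of B1 (basis 1 mol B1); extent of reaction ξ = X.
Species balance: n_B1 = 1 − X; n_A2 = X; n_B2 = X.
Summing: n_T = 1 + X.
Mole fractions y_i = n_i/n_T; K = p_A2 p_B2 / (p_B1) with p_i = y_i·P.
This yields a degree-2 equation in X; solving on (0,1), X = 0.589.
Then n_A2 = 0.589, n_T = 1.59, so y_A2 = 0.371.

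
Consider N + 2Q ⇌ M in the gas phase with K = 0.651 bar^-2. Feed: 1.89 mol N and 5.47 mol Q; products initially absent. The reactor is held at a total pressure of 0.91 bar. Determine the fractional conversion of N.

Take 1.89 mol N as basis and let X be its fractional conversion, so ξ = 1.89X.
At extent ξ: n_N = 1.89 − 1.89X; n_Q = 5.47 − 3.78X; n_M = 1.89X.
Total moles n_T = 7.36 − 3.78X.
Mole fractions y_i = n_i/n_T; K = p_M / (p_N p_Q^2) with p_i = y_i·P.
Substituting and setting equal to 0.651 bar^-2 gives a polynomial in X; the root in (0,1) is X = 0.214.

X = 0.214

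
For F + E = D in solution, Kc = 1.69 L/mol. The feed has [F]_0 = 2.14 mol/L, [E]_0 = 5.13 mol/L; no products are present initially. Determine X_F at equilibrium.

Let X = conversion of F; extent ξ = 2.14·X mol/L.
Concentrations: [F] = 2.14 − 2.14X; [E] = 5.13 − 2.14X; [D] = 2.14X.
Kc = [D] / ([F] [E]).
Solving Kc = 1.69 for X ∈ (0,1): X = 0.849.

X = 0.849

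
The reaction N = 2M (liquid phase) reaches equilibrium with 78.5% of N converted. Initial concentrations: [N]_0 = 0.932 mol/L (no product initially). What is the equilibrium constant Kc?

Let X = conversion of N.
Concentrations: [N] = 0.932 − 0.932X; [M] = 1.86X.
At X = 0.785: [N] = 0.2, [M] = 1.46.
Kc = [M]^2 / ([N]) = 10.7 mol/L.

Kc = 10.7 mol/L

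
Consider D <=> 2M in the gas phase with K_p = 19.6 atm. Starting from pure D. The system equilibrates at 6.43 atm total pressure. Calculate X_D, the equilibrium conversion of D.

Take 1 mol D as basis and let X be its fractional conversion, so ξ = X.
At extent ξ: n_D = 1 − X; n_M = 2X.
Total moles n_T = 1 + X.
With p_i = (n_i/n_T)P, K_p = p_M^2 / (p_D).
Equating to 19.6 atm and solving on 0 < X < 1: X = 0.658.

X = 0.658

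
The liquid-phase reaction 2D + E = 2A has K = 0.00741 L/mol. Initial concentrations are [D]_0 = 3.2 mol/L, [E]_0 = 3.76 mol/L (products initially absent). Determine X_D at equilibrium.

X = 0.139

Let X = conversion of D; extent ξ = 3.2X/2 mol/L.
Concentrations: [D] = 3.2 − 3.2X; [E] = 3.76 − 1.6X; [A] = 3.2X.
K = [A]^2 / ([D]^2 [E]).
This equals 0.00741 at X = 0.139 (the root in 0 < X < 1).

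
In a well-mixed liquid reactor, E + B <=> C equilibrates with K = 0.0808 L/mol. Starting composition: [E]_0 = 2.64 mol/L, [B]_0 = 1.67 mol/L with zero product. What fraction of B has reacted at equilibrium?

Let X = conversion of B; extent ξ = 1.67·X mol/L.
Concentrations: [E] = 2.64 − 1.67X; [B] = 1.67 − 1.67X; [C] = 1.67X.
K = [C] / ([E] [B]).
Solving K = 0.0808 for X ∈ (0,1): X = 0.161.

X = 0.161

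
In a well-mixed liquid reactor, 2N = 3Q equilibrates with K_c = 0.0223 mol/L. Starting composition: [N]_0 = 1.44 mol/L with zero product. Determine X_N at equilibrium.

Let X = conversion of N; extent ξ = 1.44X/2 mol/L.
Concentrations: [N] = 1.44 − 1.44X; [Q] = 2.16X.
K_c = [Q]^3 / ([N]^2).
Equating to 0.0223 mol/L: the physical root is X = 0.149.

X = 0.149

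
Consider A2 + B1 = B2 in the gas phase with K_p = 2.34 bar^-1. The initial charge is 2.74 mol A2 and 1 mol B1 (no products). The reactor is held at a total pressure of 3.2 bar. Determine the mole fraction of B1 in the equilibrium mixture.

y_B1 = 0.058

Take 1 mol B1 as basis and let X be its fractional conversion, so ξ = X.
Mole table: n_A2 = 2.74 − X; n_B1 = 1 − X; n_B2 = X.
Total moles n_T = 3.74 − X.
Mole fractions y_i = n_i/n_T; K_p = p_B2 / (p_A2 p_B1) with p_i = y_i·P.
Equating to 2.34 bar^-1 and solving on 0 < X < 1: X = 0.831.
Then n_B1 = 0.169, n_T = 2.91, so y_B1 = 0.058.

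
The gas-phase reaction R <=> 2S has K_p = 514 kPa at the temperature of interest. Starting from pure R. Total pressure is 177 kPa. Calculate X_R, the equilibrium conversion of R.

X = 0.649

Let X = conversion of R (basis 1 mol R); extent of reaction ξ = X.
At extent ξ: n_R = 1 − X; n_S = 2X.
Summing: n_T = 1 + X.
y_i = n_i/n_T, p_i = y_i·P. K_p = p_S^2 / (p_R).
Substituting and setting equal to 514 kPa gives a polynomial in X; the root in (0,1) is X = 0.649.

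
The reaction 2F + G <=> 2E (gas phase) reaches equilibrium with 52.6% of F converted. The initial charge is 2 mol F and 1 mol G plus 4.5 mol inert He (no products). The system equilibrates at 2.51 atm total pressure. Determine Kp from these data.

Basis: 2 mol F initially; let X = conversion of F. Extent ξ = X.
Mole table: n_F = 2 − 2X; n_G = 1 − X; n_E = 2X; n_I = 4.5 (inert).
n_T = Σnᵢ = 7.5 − X.
At X = 0.526: n_F = 0.948, n_G = 0.474, n_E = 1.05, n_T = 6.97.
p_i = (n_i/n_T)·P. Kp = p_E^2 / (p_F^2 p_G) = 7.22 atm^-1.

Kp = 7.22 atm^-1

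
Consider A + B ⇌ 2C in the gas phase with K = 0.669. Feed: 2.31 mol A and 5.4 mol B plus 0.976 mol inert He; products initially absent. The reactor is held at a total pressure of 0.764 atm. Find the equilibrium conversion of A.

X = 0.428

Take 2.31 mol A as basis and let X be its fractional conversion, so ξ = 2.31X.
Moles: n_A = 2.31 − 2.31X; n_B = 5.4 − 2.31X; n_C = 4.62X; n_I = 0.976 (inert).
Total moles n_T = 8.69 (Δν = 0, constant).
With p_i = (n_i/n_T)P, K = p_C^2 / (p_A p_B).
Setting this equal to 0.669 and taking the physical root (0 < X < 1) gives X = 0.428.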